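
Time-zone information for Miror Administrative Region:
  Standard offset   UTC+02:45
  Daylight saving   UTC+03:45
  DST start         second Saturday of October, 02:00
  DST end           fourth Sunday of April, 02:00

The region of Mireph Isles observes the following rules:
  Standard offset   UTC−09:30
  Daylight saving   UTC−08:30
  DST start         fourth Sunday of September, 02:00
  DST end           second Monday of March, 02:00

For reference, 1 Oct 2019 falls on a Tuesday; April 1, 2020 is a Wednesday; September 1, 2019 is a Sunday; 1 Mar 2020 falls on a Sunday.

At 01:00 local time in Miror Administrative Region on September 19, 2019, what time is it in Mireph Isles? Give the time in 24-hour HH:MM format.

1 October 2019 is a Tuesday, so the first Saturday is October 5 and the second is October 12.
1 April 2020 is a Wednesday, so the first Sunday is April 5 and the fourth is April 26.
September 19, 2019 does not fall between 12 October 2019 and 26 April 2020, so daylight saving is not in effect and Miror Administrative Region is at UTC+02:45.
01:00 Miror Administrative Region − 2h45m = 22:15 UTC (rolling into the previous day, 18 September 2019).
1 September 2019 is a Sunday, so the first Sunday is September 1 and the fourth is September 22.
1 March 2020 is a Sunday, so the first Monday is March 2 and the second is March 9.
At the standard offset (UTC−09:30), 22:15 UTC − 9h30m = 12:45 Mireph Isles standard time.
The standard-time date in Mireph Isles, September 18, 2019, is outside the daylight-saving period (22 September 2019 – 9 March 2020), so Mireph Isles is on standard time, UTC−09:30.
22:15 UTC − 9h30m = 12:45 Mireph Isles.

12:45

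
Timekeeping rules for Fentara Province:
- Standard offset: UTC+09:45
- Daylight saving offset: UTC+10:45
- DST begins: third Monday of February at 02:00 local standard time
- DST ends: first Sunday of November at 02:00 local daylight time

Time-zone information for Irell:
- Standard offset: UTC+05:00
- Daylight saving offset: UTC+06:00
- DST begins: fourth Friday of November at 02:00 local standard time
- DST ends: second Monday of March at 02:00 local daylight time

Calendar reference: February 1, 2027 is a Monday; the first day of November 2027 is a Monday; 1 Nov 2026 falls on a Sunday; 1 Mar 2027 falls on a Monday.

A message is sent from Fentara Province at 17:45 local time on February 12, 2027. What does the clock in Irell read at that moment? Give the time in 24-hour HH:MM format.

1 February 2027 is a Monday, so the first Monday is February 1 and the third is February 15.
1 November 2027 is a Monday, so the first Sunday is November 7.
February 12, 2027 is outside the daylight-saving period (15 February – 7 November), so Fentara Province is on standard time, UTC+09:45.
17:45 Fentara Province − 9h45m = 08:00 UTC.
1 November 2026 is a Sunday, so the first Friday is November 6 and the fourth is November 27.
1 March 2027 is a Monday, so the first Monday is March 1 and the second is March 8.
At the standard offset (UTC+05:00), 08:00 UTC + 5h = 13:00 Irell standard time.
Daylight saving runs 27 November 2026 – 8 March 2027; the standard-time date in Irell, February 12, 2027, is inside that window, so Irell is at UTC+06:00.
08:00 UTC + 6h = 14:00 Irell.

14:00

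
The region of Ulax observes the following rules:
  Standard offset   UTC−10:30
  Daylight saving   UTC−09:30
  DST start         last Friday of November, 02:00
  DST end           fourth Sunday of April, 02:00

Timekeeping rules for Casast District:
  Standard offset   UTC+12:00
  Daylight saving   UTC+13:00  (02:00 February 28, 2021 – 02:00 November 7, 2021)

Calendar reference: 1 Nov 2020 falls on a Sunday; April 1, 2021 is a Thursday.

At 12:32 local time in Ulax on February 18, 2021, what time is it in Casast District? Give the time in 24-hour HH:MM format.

10:02

1 November 2020 is a Sunday, so Fridays fall on 6, 13, 20, 27; the last is November 27.
1 April 2021 is a Thursday, so the first Sunday is April 4 and the fourth is April 25.
February 18, 2021 lies within the daylight-saving period (27 November 2020 – 25 April 2021), so Ulax is on daylight time, UTC−09:30.
12:32 Ulax + 9h30m = 22:02 UTC.
At the standard offset (UTC+12:00), 22:02 UTC + 12h = 10:02 Casast District standard time (rolling into the next day, 19 February 2021).
Daylight saving runs 28 February – 7 November; the standard-time date in Casast District, February 19, 2021, is outside that window, so Casast District is on standard time at UTC+12:00.
22:02 UTC + 12h = 10:02 Casast District (rolling into the next day, 19 February 2021).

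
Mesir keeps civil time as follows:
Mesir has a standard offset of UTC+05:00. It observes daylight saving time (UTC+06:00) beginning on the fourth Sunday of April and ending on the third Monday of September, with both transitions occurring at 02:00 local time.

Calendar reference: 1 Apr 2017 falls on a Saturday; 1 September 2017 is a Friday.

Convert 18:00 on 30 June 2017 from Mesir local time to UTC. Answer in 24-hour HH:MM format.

12:00

1 April 2017 is a Saturday, so the first Sunday is April 2 and the fourth is April 23.
1 September 2017 is a Friday, so the first Monday is September 4 and the third is September 18.
Daylight saving runs 23 April – 18 September; 30 June 2017 is inside that window, so Mesir is at UTC+06:00.
18:00 local − 6h = 12:00 UTC.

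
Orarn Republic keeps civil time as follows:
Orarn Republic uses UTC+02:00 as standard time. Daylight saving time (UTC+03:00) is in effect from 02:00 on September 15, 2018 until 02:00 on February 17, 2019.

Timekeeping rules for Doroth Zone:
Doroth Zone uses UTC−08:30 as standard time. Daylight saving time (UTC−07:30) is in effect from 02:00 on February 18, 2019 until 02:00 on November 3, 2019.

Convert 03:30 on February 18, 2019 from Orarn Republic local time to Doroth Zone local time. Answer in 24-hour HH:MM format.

17:00

Daylight saving runs 15 September 2018 – 17 February 2019; February 18, 2019 is outside that window, so Orarn Republic is on standard time at UTC+02:00.
03:30 Orarn Republic − 2h = 01:30 UTC.
At the standard offset (UTC−08:30), 01:30 UTC − 8h30m = 17:00 Doroth Zone standard time (rolling into the previous day, 17 February 2019).
Daylight saving runs 18 February – 3 November; the standard-time date in Doroth Zone, February 17, 2019, is outside that window, so Doroth Zone is on standard time at UTC−08:30.
01:30 UTC − 8h30m = 17:00 Doroth Zone (rolling into the previous day, 17 February 2019).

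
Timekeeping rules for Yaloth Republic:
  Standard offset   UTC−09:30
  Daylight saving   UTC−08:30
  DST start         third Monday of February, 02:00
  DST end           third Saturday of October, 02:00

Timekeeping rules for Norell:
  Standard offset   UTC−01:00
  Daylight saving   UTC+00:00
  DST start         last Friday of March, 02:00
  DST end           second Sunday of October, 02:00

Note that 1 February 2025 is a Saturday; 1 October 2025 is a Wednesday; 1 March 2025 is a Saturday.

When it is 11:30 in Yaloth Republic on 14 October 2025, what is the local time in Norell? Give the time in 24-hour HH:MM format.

19:00

1 February 2025 is a Saturday, so the first Monday is February 3 and the third is February 17.
1 October 2025 is a Wednesday, so the first Saturday is October 4 and the third is October 18.
Daylight saving runs 17 February – 18 October; 14 October 2025 is inside that window, so Yaloth Republic is at UTC−08:30.
11:30 Yaloth Republic + 8h30m = 20:00 UTC.
1 March 2025 is a Saturday, so Fridays fall on 7, 14, 21, 28; the last is March 28.
1 October 2025 is a Wednesday, so the first Sunday is October 5 and the second is October 12.
At the standard offset (UTC−01:00), 20:00 UTC − 1h = 19:00 Norell standard time.
Daylight saving runs 28 March – 12 October; the standard-time date in Norell, 14 October 2025, is outside that window, so Norell is on standard time at UTC−01:00.
20:00 UTC − 1h = 19:00 Norell.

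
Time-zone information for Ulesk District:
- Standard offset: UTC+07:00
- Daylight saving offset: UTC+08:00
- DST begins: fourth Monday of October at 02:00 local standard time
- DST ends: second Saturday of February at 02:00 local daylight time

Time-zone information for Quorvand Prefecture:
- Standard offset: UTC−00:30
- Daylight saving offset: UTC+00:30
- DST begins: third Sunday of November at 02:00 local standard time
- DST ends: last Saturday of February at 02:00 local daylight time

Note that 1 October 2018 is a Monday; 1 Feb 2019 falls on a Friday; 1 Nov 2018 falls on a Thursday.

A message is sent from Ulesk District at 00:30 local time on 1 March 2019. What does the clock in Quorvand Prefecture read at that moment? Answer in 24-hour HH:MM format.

17:00

1 October 2018 is a Monday, so the first Monday is October 1 and the fourth is October 22.
1 February 2019 is a Friday, so the first Saturday is February 2 and the second is February 9.
Daylight saving runs 22 October 2018 – 9 February 2019; 1 March 2019 is outside that window, so Ulesk District is on standard time at UTC+07:00.
00:30 Ulesk District − 7h = 17:30 UTC (rolling into the previous day, 28 February 2019).
1 November 2018 is a Thursday, so the first Sunday is November 4 and the third is November 18.
1 February 2019 is a Friday, so Saturdays fall on 2, 9, 16, 23; the last is February 23.
At the standard offset (UTC−00:30), 17:30 UTC − 0h30m = 17:00 Quorvand Prefecture standard time.
The standard-time date in Quorvand Prefecture, 28 February 2019, is outside the daylight-saving period (18 November 2018 – 23 February 2019), so Quorvand Prefecture is on standard time, UTC−00:30.
17:30 UTC − 0h30m = 17:00 Quorvand Prefecture.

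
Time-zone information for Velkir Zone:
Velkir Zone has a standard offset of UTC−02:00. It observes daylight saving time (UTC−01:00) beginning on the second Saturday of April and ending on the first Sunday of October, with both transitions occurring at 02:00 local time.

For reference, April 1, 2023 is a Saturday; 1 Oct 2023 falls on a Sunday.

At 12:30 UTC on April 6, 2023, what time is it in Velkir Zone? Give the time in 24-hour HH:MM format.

1 April 2023 is a Saturday, so the first Saturday is April 1 and the second is April 8.
1 October 2023 is a Sunday, so the first Sunday is October 1.
At the standard offset (UTC−02:00), 12:30 UTC − 2h = 10:30 Velkir Zone standard time.
The standard-time date in Velkir Zone, April 6, 2023, does not fall between 8 April and 1 October, so daylight saving is not in effect and Velkir Zone is at UTC−02:00.
12:30 UTC − 2h = 10:30 local.

10:30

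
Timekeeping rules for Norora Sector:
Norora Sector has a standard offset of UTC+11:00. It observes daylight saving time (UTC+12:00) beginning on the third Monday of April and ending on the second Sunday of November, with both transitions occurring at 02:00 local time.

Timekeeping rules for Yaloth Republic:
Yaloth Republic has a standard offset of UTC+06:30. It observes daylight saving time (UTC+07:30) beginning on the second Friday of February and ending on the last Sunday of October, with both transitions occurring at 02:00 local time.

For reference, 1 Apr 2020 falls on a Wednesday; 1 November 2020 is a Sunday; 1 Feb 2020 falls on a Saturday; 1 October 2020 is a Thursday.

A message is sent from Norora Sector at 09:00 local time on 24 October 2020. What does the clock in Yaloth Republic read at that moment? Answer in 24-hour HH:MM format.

1 April 2020 is a Wednesday, so the first Monday is April 6 and the third is April 20.
1 November 2020 is a Sunday, so the first Sunday is November 1 and the second is November 8.
24 October 2020 lies within the daylight-saving period (20 April – 8 November), so Norora Sector is on daylight time, UTC+12:00.
09:00 Norora Sector − 12h = 21:00 UTC (rolling into the previous day, 23 October 2020).
1 February 2020 is a Saturday, so the first Friday is February 7 and the second is February 14.
1 October 2020 is a Thursday, so Sundays fall on 4, 11, 18, 25; the last is October 25.
At the standard offset (UTC+06:30), 21:00 UTC + 6h30m = 03:30 Yaloth Republic standard time (rolling into the next day, 24 October 2020).
The standard-time date in Yaloth Republic, 24 October 2020, falls between 14 February and 25 October, so daylight saving is in effect and Yaloth Republic is at UTC+07:30.
21:00 UTC + 7h30m = 04:30 Yaloth Republic (rolling into the next day, 24 October 2020).

04:30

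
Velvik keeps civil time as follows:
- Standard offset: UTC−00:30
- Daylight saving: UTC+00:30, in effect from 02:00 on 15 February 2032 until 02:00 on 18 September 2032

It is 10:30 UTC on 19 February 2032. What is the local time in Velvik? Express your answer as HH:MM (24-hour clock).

At the standard offset (UTC−00:30), 10:30 UTC − 0h30m = 10:00 Velvik standard time.
The standard-time date in Velvik, 19 February 2032, lies within the daylight-saving period (15 February – 18 September), so Velvik is on daylight time, UTC+00:30.
10:30 UTC + 0h30m = 11:00 local.

11:00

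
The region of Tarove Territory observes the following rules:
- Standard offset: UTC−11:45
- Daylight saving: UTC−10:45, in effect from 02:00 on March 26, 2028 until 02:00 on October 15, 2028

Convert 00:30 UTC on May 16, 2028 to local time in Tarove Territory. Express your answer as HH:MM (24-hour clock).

13:45

At the standard offset (UTC−11:45), 00:30 UTC − 11h45m = 12:45 Tarove Territory standard time (rolling into the previous day, 15 May 2028).
The standard-time date in Tarove Territory, May 15, 2028, lies within the daylight-saving period (26 March – 15 October), so Tarove Territory is on daylight time, UTC−10:45.
00:30 UTC − 10h45m = 13:45 local (rolling into the previous day, 15 May 2028).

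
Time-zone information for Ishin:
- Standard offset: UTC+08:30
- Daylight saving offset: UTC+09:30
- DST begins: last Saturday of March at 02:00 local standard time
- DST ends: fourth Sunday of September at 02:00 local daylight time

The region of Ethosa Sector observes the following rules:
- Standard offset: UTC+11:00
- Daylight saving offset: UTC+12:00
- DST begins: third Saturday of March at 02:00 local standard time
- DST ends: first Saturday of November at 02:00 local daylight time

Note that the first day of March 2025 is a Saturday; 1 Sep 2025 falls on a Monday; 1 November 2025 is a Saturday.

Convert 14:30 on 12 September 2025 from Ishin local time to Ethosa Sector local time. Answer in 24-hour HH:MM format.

17:00

1 March 2025 is a Saturday, so Saturdays fall on 1, 8, 15, 22, 29; the last is March 29.
1 September 2025 is a Monday, so the first Sunday is September 7 and the fourth is September 28.
12 September 2025 lies within the daylight-saving period (29 March – 28 September), so Ishin is on daylight time, UTC+09:30.
14:30 Ishin − 9h30m = 05:00 UTC.
1 March 2025 is a Saturday, so the first Saturday is March 1 and the third is March 15.
1 November 2025 is a Saturday, so the first Saturday is November 1.
At the standard offset (UTC+11:00), 05:00 UTC + 11h = 16:00 Ethosa Sector standard time.
The standard-time date in Ethosa Sector, 12 September 2025, lies within the daylight-saving period (15 March – 1 November), so Ethosa Sector is on daylight time, UTC+12:00.
05:00 UTC + 12h = 17:00 Ethosa Sector.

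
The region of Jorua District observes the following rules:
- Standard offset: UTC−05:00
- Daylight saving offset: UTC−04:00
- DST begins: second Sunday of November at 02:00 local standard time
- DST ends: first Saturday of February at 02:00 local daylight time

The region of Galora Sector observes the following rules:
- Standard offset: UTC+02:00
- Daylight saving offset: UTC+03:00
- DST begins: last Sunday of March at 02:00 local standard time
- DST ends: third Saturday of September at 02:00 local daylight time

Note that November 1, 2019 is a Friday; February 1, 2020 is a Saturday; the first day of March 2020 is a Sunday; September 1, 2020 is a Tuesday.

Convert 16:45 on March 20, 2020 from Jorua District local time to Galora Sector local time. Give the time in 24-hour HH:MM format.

1 November 2019 is a Friday, so the first Sunday is November 3 and the second is November 10.
1 February 2020 is a Saturday, so the first Saturday is February 1.
March 20, 2020 is outside the daylight-saving period (10 November 2019 – 1 February 2020), so Jorua District is on standard time, UTC−05:00.
16:45 Jorua District + 5h = 21:45 UTC.
1 March 2020 is a Sunday, so Sundays fall on 1, 8, 15, 22, 29; the last is March 29.
1 September 2020 is a Tuesday, so the first Saturday is September 5 and the third is September 19.
At the standard offset (UTC+02:00), 21:45 UTC + 2h = 23:45 Galora Sector standard time.
The standard-time date in Galora Sector, March 20, 2020, is outside the daylight-saving period (29 March – 19 September), so Galora Sector is on standard time, UTC+02:00.
21:45 UTC + 2h = 23:45 Galora Sector.

23:45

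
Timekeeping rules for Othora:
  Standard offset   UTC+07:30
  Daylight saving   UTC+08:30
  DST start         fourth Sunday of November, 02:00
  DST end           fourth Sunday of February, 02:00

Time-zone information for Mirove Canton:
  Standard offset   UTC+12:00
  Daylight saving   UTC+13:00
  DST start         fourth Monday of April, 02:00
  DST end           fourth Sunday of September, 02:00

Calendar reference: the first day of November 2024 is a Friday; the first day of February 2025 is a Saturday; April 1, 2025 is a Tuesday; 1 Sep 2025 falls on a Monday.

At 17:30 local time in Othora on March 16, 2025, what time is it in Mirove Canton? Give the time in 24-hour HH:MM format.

1 November 2024 is a Friday, so the first Sunday is November 3 and the fourth is November 24.
1 February 2025 is a Saturday, so the first Sunday is February 2 and the fourth is February 23.
March 16, 2025 is outside the daylight-saving period (24 November 2024 – 23 February 2025), so Othora is on standard time, UTC+07:30.
17:30 Othora − 7h30m = 10:00 UTC.
1 April 2025 is a Tuesday, so the first Monday is April 7 and the fourth is April 28.
1 September 2025 is a Monday, so the first Sunday is September 7 and the fourth is September 28.
At the standard offset (UTC+12:00), 10:00 UTC + 12h = 22:00 Mirove Canton standard time.
Daylight saving runs 28 April – 28 September; the standard-time date in Mirove Canton, March 16, 2025, is outside that window, so Mirove Canton is on standard time at UTC+12:00.
10:00 UTC + 12h = 22:00 Mirove Canton.

22:00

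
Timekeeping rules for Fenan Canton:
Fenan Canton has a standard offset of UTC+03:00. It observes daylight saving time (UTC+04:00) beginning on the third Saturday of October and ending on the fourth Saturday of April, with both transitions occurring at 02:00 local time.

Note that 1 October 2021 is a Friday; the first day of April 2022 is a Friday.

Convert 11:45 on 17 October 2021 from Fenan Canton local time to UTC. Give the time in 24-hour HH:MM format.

07:45

1 October 2021 is a Friday, so the first Saturday is October 2 and the third is October 16.
1 April 2022 is a Friday, so the first Saturday is April 2 and the fourth is April 23.
17 October 2021 lies within the daylight-saving period (16 October 2021 – 23 April 2022), so Fenan Canton is on daylight time, UTC+04:00.
11:45 local − 4h = 07:45 UTC.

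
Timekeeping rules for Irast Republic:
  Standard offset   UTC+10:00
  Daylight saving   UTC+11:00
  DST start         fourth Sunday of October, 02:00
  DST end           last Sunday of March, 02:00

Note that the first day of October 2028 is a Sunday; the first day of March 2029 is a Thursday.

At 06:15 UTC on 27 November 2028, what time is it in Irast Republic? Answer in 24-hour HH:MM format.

1 October 2028 is a Sunday, so the first Sunday is October 1 and the fourth is October 22.
1 March 2029 is a Thursday, so Sundays fall on 4, 11, 18, 25; the last is March 25.
At the standard offset (UTC+10:00), 06:15 UTC + 10h = 16:15 Irast Republic standard time.
The standard-time date in Irast Republic, 27 November 2028, falls between 22 October 2028 and 25 March 2029, so daylight saving is in effect and Irast Republic is at UTC+11:00.
06:15 UTC + 11h = 17:15 local.

17:15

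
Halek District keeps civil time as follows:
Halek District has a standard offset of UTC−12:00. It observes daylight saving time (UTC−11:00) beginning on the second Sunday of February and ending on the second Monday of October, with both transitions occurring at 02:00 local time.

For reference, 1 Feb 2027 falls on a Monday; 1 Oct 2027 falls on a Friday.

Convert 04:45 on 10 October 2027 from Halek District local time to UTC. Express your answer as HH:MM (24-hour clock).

1 February 2027 is a Monday, so the first Sunday is February 7 and the second is February 14.
1 October 2027 is a Friday, so the first Monday is October 4 and the second is October 11.
10 October 2027 lies within the daylight-saving period (14 February – 11 October), so Halek District is on daylight time, UTC−11:00.
04:45 local + 11h = 15:45 UTC.

15:45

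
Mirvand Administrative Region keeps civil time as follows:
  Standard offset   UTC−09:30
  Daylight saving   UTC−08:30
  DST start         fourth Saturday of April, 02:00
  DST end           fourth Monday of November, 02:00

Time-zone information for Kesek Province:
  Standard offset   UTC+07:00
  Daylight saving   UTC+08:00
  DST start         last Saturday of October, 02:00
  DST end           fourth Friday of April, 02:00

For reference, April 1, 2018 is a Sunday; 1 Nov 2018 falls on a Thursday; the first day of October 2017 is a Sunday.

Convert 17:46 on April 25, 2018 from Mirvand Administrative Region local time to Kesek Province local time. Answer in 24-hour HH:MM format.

11:16

1 April 2018 is a Sunday, so the first Saturday is April 7 and the fourth is April 28.
1 November 2018 is a Thursday, so the first Monday is November 5 and the fourth is November 26.
April 25, 2018 is outside the daylight-saving period (28 April – 26 November), so Mirvand Administrative Region is on standard time, UTC−09:30.
17:46 Mirvand Administrative Region + 9h30m = 03:16 UTC (rolling into the next day, 26 April 2018).
1 October 2017 is a Sunday, so Saturdays fall on 7, 14, 21, 28; the last is October 28.
1 April 2018 is a Sunday, so the first Friday is April 6 and the fourth is April 27.
At the standard offset (UTC+07:00), 03:16 UTC + 7h = 10:16 Kesek Province standard time.
Daylight saving runs 28 October 2017 – 27 April 2018; the standard-time date in Kesek Province, April 26, 2018, is inside that window, so Kesek Province is at UTC+08:00.
03:16 UTC + 8h = 11:16 Kesek Province.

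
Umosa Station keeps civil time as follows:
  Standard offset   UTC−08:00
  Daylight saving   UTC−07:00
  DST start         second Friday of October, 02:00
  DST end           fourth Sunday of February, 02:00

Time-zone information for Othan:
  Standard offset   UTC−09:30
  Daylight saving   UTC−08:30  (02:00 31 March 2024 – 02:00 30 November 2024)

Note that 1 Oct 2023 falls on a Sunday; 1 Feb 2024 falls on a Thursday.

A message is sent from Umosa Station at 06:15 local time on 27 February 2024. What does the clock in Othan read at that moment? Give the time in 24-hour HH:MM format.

1 October 2023 is a Sunday, so the first Friday is October 6 and the second is October 13.
1 February 2024 is a Thursday, so the first Sunday is February 4 and the fourth is February 25.
27 February 2024 is outside the daylight-saving period (13 October 2023 – 25 February 2024), so Umosa Station is on standard time, UTC−08:00.
06:15 Umosa Station + 8h = 14:15 UTC.
At the standard offset (UTC−09:30), 14:15 UTC − 9h30m = 04:45 Othan standard time.
The standard-time date in Othan, 27 February 2024, is outside the daylight-saving period (31 March – 30 November), so Othan is on standard time, UTC−09:30.
14:15 UTC − 9h30m = 04:45 Othan.

04:45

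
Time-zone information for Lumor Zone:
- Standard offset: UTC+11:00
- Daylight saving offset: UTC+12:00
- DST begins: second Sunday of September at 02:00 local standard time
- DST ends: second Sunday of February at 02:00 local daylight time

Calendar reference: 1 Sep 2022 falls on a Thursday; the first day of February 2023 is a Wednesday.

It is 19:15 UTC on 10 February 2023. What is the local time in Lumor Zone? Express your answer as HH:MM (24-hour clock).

1 September 2022 is a Thursday, so the first Sunday is September 4 and the second is September 11.
1 February 2023 is a Wednesday, so the first Sunday is February 5 and the second is February 12.
At the standard offset (UTC+11:00), 19:15 UTC + 11h = 06:15 Lumor Zone standard time (rolling into the next day, 11 February 2023).
Daylight saving runs 11 September 2022 – 12 February 2023; the standard-time date in Lumor Zone, 11 February 2023, is inside that window, so Lumor Zone is at UTC+12:00.
19:15 UTC + 12h = 07:15 local (rolling into the next day, 11 February 2023).

07:15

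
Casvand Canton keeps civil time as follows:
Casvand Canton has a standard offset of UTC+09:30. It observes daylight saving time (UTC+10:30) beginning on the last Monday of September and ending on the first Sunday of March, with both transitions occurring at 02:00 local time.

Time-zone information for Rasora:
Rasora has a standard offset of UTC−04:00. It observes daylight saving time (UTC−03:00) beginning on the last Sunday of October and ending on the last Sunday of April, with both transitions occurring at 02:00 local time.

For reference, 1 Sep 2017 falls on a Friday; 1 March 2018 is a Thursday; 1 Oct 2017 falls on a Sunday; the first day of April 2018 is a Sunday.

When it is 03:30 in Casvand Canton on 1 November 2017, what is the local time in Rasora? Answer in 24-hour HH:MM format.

14:00

1 September 2017 is a Friday, so Mondays fall on 4, 11, 18, 25; the last is September 25.
1 March 2018 is a Thursday, so the first Sunday is March 4.
1 November 2017 lies within the daylight-saving period (25 September 2017 – 4 March 2018), so Casvand Canton is on daylight time, UTC+10:30.
03:30 Casvand Canton − 10h30m = 17:00 UTC (rolling into the previous day, 31 October 2017).
1 October 2017 is a Sunday, so Sundays fall on 1, 8, 15, 22, 29; the last is October 29.
1 April 2018 is a Sunday, so Sundays fall on 1, 8, 15, 22, 29; the last is April 29.
At the standard offset (UTC−04:00), 17:00 UTC − 4h = 13:00 Rasora standard time.
Daylight saving runs 29 October 2017 – 29 April 2018; the standard-time date in Rasora, 31 October 2017, is inside that window, so Rasora is at UTC−03:00.
17:00 UTC − 3h = 14:00 Rasora.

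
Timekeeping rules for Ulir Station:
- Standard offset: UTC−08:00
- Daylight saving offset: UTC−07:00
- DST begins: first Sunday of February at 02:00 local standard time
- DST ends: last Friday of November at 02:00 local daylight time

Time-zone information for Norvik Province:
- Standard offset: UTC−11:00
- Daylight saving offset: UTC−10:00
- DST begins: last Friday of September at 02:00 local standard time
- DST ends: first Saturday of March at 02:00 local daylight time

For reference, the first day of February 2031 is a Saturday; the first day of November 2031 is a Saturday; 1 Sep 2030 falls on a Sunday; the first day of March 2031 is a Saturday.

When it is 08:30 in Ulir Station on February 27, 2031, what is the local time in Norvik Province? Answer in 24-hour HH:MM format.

1 February 2031 is a Saturday, so the first Sunday is February 2.
1 November 2031 is a Saturday, so Fridays fall on 7, 14, 21, 28; the last is November 28.
February 27, 2031 lies within the daylight-saving period (2 February – 28 November), so Ulir Station is on daylight time, UTC−07:00.
08:30 Ulir Station + 7h = 15:30 UTC.
1 September 2030 is a Sunday, so Fridays fall on 6, 13, 20, 27; the last is September 27.
1 March 2031 is a Saturday, so the first Saturday is March 1.
At the standard offset (UTC−11:00), 15:30 UTC − 11h = 04:30 Norvik Province standard time.
The standard-time date in Norvik Province, February 27, 2031, falls between 27 September 2030 and 1 March 2031, so daylight saving is in effect and Norvik Province is at UTC−10:00.
15:30 UTC − 10h = 05:30 Norvik Province.

05:30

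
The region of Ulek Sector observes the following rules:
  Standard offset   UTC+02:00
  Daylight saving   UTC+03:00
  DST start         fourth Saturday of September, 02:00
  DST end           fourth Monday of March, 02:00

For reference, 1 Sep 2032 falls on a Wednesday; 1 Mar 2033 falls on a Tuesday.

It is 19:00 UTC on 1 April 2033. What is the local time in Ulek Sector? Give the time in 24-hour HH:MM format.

1 September 2032 is a Wednesday, so the first Saturday is September 4 and the fourth is September 25.
1 March 2033 is a Tuesday, so the first Monday is March 7 and the fourth is March 28.
At the standard offset (UTC+02:00), 19:00 UTC + 2h = 21:00 Ulek Sector standard time.
Daylight saving runs 25 September 2032 – 28 March 2033; the standard-time date in Ulek Sector, 1 April 2033, is outside that window, so Ulek Sector is on standard time at UTC+02:00.
19:00 UTC + 2h = 21:00 local.

21:00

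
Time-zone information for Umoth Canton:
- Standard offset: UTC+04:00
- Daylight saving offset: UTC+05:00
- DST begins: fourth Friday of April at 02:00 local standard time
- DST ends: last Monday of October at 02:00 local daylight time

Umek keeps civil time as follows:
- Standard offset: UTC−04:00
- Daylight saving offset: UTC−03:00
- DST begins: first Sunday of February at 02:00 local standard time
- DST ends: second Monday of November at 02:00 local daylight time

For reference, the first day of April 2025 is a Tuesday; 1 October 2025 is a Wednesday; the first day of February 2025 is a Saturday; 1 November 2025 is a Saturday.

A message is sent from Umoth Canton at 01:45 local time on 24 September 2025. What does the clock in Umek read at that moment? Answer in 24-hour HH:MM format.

17:45

1 April 2025 is a Tuesday, so the first Friday is April 4 and the fourth is April 25.
1 October 2025 is a Wednesday, so Mondays fall on 6, 13, 20, 27; the last is October 27.
24 September 2025 falls between 25 April and 27 October, so daylight saving is in effect and Umoth Canton is at UTC+05:00.
01:45 Umoth Canton − 5h = 20:45 UTC (rolling into the previous day, 23 September 2025).
1 February 2025 is a Saturday, so the first Sunday is February 2.
1 November 2025 is a Saturday, so the first Monday is November 3 and the second is November 10.
At the standard offset (UTC−04:00), 20:45 UTC − 4h = 16:45 Umek standard time.
Daylight saving runs 2 February – 10 November; the standard-time date in Umek, 23 September 2025, is inside that window, so Umek is at UTC−03:00.
20:45 UTC − 3h = 17:45 Umek.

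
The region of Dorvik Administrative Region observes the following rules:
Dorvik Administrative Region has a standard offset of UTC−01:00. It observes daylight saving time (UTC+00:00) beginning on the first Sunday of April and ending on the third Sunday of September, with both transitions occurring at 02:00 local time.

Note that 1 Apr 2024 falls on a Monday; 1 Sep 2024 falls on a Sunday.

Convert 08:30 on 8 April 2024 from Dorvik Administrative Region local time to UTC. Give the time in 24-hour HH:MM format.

1 April 2024 is a Monday, so the first Sunday is April 7.
1 September 2024 is a Sunday, so the first Sunday is September 1 and the third is September 15.
8 April 2024 lies within the daylight-saving period (7 April – 15 September), so Dorvik Administrative Region is on daylight time, UTC+00:00.
08:30 local − 0h = 08:30 UTC.

08:30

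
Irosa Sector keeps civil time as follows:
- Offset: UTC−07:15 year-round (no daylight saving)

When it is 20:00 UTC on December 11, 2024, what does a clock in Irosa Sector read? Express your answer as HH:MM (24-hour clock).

12:45

Irosa Sector stays on UTC−07:15 all year.
20:00 UTC − 7h15m = 12:45 local.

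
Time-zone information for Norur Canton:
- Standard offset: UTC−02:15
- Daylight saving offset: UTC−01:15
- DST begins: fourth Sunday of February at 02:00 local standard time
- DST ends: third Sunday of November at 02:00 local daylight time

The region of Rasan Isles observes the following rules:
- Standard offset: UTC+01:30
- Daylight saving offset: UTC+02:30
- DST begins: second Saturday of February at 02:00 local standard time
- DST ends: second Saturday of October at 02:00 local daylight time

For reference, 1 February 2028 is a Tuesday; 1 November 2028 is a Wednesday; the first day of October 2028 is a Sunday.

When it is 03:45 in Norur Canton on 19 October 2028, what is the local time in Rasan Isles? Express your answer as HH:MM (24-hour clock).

1 February 2028 is a Tuesday, so the first Sunday is February 6 and the fourth is February 27.
1 November 2028 is a Wednesday, so the first Sunday is November 5 and the third is November 19.
Daylight saving runs 27 February – 19 November; 19 October 2028 is inside that window, so Norur Canton is at UTC−01:15.
03:45 Norur Canton + 1h15m = 05:00 UTC.
1 February 2028 is a Tuesday, so the first Saturday is February 5 and the second is February 12.
1 October 2028 is a Sunday, so the first Saturday is October 7 and the second is October 14.
At the standard offset (UTC+01:30), 05:00 UTC + 1h30m = 06:30 Rasan Isles standard time.
The standard-time date in Rasan Isles, 19 October 2028, does not fall between 12 February and 14 October, so daylight saving is not in effect and Rasan Isles is at UTC+01:30.
05:00 UTC + 1h30m = 06:30 Rasan Isles.

06:30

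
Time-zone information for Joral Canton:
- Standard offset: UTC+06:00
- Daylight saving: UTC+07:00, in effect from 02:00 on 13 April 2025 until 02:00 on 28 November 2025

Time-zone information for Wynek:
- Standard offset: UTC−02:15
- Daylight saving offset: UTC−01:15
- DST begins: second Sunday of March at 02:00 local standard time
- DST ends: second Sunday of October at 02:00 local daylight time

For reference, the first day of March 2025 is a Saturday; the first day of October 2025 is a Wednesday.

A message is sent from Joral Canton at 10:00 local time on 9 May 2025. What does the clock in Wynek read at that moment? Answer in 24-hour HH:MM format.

01:45

9 May 2025 lies within the daylight-saving period (13 April – 28 November), so Joral Canton is on daylight time, UTC+07:00.
10:00 Joral Canton − 7h = 03:00 UTC.
1 March 2025 is a Saturday, so the first Sunday is March 2 and the second is March 9.
1 October 2025 is a Wednesday, so the first Sunday is October 5 and the second is October 12.
At the standard offset (UTC−02:15), 03:00 UTC − 2h15m = 00:45 Wynek standard time.
The standard-time date in Wynek, 9 May 2025, lies within the daylight-saving period (9 March – 12 October), so Wynek is on daylight time, UTC−01:15.
03:00 UTC − 1h15m = 01:45 Wynek.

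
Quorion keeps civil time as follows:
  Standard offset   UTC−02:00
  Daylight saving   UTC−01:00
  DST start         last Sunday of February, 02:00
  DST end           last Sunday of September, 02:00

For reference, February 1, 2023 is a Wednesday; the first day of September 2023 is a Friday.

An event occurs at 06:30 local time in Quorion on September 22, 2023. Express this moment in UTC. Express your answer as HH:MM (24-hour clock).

1 February 2023 is a Wednesday, so Sundays fall on 5, 12, 19, 26; the last is February 26.
1 September 2023 is a Friday, so Sundays fall on 3, 10, 17, 24; the last is September 24.
Daylight saving runs 26 February – 24 September; September 22, 2023 is inside that window, so Quorion is at UTC−01:00.
06:30 local + 1h = 07:30 UTC.

07:30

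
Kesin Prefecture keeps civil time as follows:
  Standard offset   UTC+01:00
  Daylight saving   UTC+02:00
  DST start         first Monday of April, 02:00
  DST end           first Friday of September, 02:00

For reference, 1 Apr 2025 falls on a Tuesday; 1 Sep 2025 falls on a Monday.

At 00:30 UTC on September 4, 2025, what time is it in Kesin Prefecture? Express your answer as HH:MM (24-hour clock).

02:30

1 April 2025 is a Tuesday, so the first Monday is April 7.
1 September 2025 is a Monday, so the first Friday is September 5.
At the standard offset (UTC+01:00), 00:30 UTC + 1h = 01:30 Kesin Prefecture standard time.
The standard-time date in Kesin Prefecture, September 4, 2025, falls between 7 April and 5 September, so daylight saving is in effect and Kesin Prefecture is at UTC+02:00.
00:30 UTC + 2h = 02:30 local.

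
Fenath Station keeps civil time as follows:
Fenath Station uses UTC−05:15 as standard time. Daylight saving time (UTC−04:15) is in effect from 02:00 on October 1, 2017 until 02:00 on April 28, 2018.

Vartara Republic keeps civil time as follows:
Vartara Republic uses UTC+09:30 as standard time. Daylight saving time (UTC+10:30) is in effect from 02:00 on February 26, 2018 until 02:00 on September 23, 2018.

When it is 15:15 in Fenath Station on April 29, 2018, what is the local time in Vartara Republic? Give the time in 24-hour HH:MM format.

07:00

Daylight saving runs 1 October 2017 – 28 April 2018; April 29, 2018 is outside that window, so Fenath Station is on standard time at UTC−05:15.
15:15 Fenath Station + 5h15m = 20:30 UTC.
At the standard offset (UTC+09:30), 20:30 UTC + 9h30m = 06:00 Vartara Republic standard time (rolling into the next day, 30 April 2018).
The standard-time date in Vartara Republic, April 30, 2018, falls between 26 February and 23 September, so daylight saving is in effect and Vartara Republic is at UTC+10:30.
20:30 UTC + 10h30m = 07:00 Vartara Republic (rolling into the next day, 30 April 2018).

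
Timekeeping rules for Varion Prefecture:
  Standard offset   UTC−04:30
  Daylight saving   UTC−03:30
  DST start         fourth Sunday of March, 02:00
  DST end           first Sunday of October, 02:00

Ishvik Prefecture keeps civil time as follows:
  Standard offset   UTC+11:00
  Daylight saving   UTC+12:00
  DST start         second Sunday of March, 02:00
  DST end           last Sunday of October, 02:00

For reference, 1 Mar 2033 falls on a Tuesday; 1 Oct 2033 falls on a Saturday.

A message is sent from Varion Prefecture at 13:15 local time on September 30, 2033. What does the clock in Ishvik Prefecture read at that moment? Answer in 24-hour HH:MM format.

1 March 2033 is a Tuesday, so the first Sunday is March 6 and the fourth is March 27.
1 October 2033 is a Saturday, so the first Sunday is October 2.
September 30, 2033 falls between 27 March and 2 October, so daylight saving is in effect and Varion Prefecture is at UTC−03:30.
13:15 Varion Prefecture + 3h30m = 16:45 UTC.
1 March 2033 is a Tuesday, so the first Sunday is March 6 and the second is March 13.
1 October 2033 is a Saturday, so Sundays fall on 2, 9, 16, 23, 30; the last is October 30.
At the standard offset (UTC+11:00), 16:45 UTC + 11h = 03:45 Ishvik Prefecture standard time (rolling into the next day, 1 October 2033).
The standard-time date in Ishvik Prefecture, October 1, 2033, lies within the daylight-saving period (13 March – 30 October), so Ishvik Prefecture is on daylight time, UTC+12:00.
16:45 UTC + 12h = 04:45 Ishvik Prefecture (rolling into the next day, 1 October 2033).

04:45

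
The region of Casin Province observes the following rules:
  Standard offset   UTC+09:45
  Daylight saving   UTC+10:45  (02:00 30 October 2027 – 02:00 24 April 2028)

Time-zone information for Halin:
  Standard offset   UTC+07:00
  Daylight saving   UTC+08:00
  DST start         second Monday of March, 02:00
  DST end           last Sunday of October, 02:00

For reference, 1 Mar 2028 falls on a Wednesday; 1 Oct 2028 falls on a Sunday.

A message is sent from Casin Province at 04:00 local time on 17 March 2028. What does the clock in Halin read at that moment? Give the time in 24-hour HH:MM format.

Daylight saving runs 30 October 2027 – 24 April 2028; 17 March 2028 is inside that window, so Casin Province is at UTC+10:45.
04:00 Casin Province − 10h45m = 17:15 UTC (rolling into the previous day, 16 March 2028).
1 March 2028 is a Wednesday, so the first Monday is March 6 and the second is March 13.
1 October 2028 is a Sunday, so Sundays fall on 1, 8, 15, 22, 29; the last is October 29.
At the standard offset (UTC+07:00), 17:15 UTC + 7h = 00:15 Halin standard time (rolling into the next day, 17 March 2028).
The standard-time date in Halin, 17 March 2028, falls between 13 March and 29 October, so daylight saving is in effect and Halin is at UTC+08:00.
17:15 UTC + 8h = 01:15 Halin (rolling into the next day, 17 March 2028).

01:15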